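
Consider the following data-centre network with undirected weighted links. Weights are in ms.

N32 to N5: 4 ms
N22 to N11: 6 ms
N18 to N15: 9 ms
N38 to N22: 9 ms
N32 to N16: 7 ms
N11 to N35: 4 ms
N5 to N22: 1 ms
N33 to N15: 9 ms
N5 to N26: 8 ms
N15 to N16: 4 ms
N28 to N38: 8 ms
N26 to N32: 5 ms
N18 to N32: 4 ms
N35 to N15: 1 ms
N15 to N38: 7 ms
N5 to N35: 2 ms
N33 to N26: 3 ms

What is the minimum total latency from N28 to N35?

16 ms

Enumerating some paths:
N28 → N38 → N15 → N35: 8+7+1 = 16
N28 → N38 → N22 → N5 → N35: 8+9+1+2 = 20
Cheapest is N28 → N38 → N15 → N35 at 16 ms.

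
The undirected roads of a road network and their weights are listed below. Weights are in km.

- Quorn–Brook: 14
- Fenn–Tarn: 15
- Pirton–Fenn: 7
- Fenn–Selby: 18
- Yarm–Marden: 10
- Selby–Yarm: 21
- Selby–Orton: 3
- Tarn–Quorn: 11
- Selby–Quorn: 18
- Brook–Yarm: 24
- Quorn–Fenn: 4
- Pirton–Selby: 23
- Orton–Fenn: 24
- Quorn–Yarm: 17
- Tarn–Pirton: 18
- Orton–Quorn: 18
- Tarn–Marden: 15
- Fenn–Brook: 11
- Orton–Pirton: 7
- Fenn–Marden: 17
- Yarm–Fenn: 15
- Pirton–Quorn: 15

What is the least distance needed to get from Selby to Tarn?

28 km

Running Dijkstra from Selby:
Selby: 0
Orton: 3  (via Selby)
Pirton: 10  (via Orton)
Fenn: 17  (via Pirton)
Quorn: 18  (via Selby)
Yarm: 21  (via Selby)
Tarn: 28  (via Pirton)
Shortest route: Selby–Orton–Pirton–Tarn = 28 km.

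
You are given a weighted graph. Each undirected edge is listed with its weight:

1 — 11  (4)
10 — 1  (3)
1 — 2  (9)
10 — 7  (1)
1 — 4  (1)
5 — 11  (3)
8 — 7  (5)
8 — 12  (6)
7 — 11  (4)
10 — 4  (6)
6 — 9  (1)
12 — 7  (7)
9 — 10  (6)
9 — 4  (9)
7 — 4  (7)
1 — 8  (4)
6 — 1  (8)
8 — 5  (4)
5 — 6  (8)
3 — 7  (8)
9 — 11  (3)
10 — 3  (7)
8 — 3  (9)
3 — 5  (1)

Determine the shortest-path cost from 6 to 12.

Settle nodes by increasing distance from 6:
6: 0
9: 1  (via 6)
11: 4  (via 9)
5: 7  (via 11)
10: 7  (via 9)
1: 8  (via 6)
3: 8  (via 5)
7: 8  (via 11)
4: 9  (via 1)
8: 11  (via 5)
12: 15  (via 7)
Shortest route: 6–9–11–7–12 = 15.

15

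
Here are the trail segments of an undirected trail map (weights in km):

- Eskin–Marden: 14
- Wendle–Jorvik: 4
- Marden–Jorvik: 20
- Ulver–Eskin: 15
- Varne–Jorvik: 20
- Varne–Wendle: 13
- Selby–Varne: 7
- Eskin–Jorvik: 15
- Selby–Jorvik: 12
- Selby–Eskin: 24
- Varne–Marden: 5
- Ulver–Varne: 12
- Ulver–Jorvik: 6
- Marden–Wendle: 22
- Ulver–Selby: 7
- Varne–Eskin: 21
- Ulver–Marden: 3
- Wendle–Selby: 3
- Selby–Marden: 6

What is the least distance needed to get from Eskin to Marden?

Candidate routes:
Eskin–Ulver–Marden: 15+3 = 18
Eskin–Marden: 14 = 14
Cheapest is Eskin–Marden at 14 km.

14 km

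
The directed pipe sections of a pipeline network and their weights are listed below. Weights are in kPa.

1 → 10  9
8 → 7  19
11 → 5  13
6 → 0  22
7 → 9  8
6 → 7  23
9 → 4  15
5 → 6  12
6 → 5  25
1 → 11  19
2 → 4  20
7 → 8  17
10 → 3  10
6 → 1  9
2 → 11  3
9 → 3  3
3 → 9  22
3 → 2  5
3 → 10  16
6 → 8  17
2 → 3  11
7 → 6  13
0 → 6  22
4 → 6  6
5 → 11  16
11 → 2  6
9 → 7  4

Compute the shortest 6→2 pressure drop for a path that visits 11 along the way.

34 kPa

Shortest 6→11: 6–1–11 = 28
Best 11 to 2: 11–2 costing 6
Total via 11: 28 + 6 = 34 kPa.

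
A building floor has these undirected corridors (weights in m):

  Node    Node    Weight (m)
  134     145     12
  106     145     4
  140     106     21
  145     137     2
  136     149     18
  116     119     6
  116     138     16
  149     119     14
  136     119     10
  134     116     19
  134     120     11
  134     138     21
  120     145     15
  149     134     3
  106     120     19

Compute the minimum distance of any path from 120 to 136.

Compare a few routes:
120–134–116–119–136: 11+19+6+10 = 46
120–134–149–119–136: 11+3+14+10 = 38
120–134–149–136: 11+3+18 = 32
120–145–134–149–136: 15+12+3+18 = 48
The minimum is 32 m via 120–134–149–136.

32 m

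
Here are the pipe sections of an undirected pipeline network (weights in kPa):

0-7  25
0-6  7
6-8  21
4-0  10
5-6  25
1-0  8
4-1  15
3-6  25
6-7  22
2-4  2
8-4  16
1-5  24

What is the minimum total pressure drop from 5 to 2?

41 kPa

Compare a few routes:
5–1–4–2: 24+15+2 = 41
5–6–0–4–2: 25+7+10+2 = 44
5–1–0–4–2: 24+8+10+2 = 44
The minimum is 41 kPa via 5–1–4–2.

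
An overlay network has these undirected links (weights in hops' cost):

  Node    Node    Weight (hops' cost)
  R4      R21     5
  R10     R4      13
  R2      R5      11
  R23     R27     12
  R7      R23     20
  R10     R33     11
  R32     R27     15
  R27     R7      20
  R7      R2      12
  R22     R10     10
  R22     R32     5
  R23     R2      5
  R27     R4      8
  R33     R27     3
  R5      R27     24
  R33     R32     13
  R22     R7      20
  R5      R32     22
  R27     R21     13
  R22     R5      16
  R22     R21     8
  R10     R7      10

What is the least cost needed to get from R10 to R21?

Settle nodes by increasing distance from R10:
R10: 0
R22: 10  (via R10)
R7: 10  (via R10)
R33: 11  (via R10)
R4: 13  (via R10)
R27: 14  (via R33)
R32: 15  (via R22)
R21: 18  (via R22)
Shortest route: R10 → R22 → R21 = 18 hops' cost.

18 hops' cost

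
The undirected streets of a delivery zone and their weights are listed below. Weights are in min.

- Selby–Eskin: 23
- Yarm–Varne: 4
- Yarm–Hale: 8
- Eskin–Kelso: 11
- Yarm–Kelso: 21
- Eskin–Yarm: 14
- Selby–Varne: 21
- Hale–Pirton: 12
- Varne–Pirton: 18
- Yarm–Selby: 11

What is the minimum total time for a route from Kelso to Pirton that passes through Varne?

Shortest Kelso→Varne: Kelso → Yarm → Varne = 25
Shortest Varne→Pirton: Varne → Pirton = 18
Total via Varne: 25 + 18 = 43 min.

43 min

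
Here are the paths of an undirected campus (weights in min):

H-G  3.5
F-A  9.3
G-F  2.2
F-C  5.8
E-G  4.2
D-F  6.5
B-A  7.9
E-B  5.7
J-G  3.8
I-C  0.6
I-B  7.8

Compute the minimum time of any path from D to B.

Shortest distances from D:
D: 0
F: 6.5  (via D)
G: 8.7  (via F)
H: 12.2  (via G)
C: 12.3  (via F)
J: 12.5  (via G)
E: 12.9  (via G)
I: 12.9  (via C)
A: 15.8  (via F)
B: 18.6  (via E)
Shortest route: D–F–G–E–B = 18.6 min.

18.6 min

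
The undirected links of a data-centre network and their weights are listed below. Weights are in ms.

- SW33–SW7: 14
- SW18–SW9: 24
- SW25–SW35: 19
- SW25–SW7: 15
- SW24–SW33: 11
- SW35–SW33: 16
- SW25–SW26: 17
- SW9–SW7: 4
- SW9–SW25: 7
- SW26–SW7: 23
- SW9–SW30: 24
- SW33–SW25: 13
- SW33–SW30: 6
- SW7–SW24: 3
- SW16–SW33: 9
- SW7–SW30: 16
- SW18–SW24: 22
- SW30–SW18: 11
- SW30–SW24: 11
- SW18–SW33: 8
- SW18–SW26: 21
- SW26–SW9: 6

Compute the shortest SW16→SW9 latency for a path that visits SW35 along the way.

51 ms

Best SW16 to SW35: SW16–SW33–SW35 costing 25
Shortest SW35→SW9: SW35–SW25–SW9 = 26
Total via SW35: 25 + 26 = 51 ms.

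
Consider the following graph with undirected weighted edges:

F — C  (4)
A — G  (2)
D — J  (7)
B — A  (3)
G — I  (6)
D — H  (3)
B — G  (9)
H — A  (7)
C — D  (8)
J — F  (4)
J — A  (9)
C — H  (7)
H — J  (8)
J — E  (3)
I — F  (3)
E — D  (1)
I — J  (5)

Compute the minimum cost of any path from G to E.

Candidate routes:
G - I - J - E: 6+5+3 = 14
G - A - J - E: 2+9+3 = 14
G - A - H - D - E: 2+7+3+1 = 13
The minimum is 13 via G - A - H - D - E.

13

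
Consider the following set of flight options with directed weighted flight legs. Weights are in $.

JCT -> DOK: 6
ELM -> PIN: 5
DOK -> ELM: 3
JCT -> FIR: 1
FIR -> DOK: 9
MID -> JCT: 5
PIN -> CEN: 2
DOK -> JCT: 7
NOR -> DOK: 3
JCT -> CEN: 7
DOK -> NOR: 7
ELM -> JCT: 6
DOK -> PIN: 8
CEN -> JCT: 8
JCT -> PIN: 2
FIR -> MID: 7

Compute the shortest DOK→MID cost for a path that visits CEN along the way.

Shortest DOK→CEN: DOK → PIN → CEN = 10
Best CEN to MID: CEN → JCT → FIR → MID costing 16
Total via CEN: 10 + 16 = $26.

$26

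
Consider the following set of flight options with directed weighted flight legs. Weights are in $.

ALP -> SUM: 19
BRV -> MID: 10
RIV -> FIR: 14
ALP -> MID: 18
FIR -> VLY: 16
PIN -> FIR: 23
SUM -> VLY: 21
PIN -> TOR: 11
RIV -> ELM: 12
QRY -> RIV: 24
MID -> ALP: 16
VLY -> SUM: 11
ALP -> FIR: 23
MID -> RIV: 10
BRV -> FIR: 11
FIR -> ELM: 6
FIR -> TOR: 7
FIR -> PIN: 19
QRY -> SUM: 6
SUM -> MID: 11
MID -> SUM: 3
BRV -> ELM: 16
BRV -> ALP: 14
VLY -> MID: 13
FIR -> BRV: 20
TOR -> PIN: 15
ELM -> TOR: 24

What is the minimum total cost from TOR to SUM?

Running Dijkstra from TOR:
TOR: 0
PIN: 15  (via TOR)
FIR: 38  (via PIN)
ELM: 44  (via FIR)
VLY: 54  (via FIR)
BRV: 58  (via FIR)
SUM: 65  (via VLY)
Shortest route: TOR–PIN–FIR–VLY–SUM = $65.

$65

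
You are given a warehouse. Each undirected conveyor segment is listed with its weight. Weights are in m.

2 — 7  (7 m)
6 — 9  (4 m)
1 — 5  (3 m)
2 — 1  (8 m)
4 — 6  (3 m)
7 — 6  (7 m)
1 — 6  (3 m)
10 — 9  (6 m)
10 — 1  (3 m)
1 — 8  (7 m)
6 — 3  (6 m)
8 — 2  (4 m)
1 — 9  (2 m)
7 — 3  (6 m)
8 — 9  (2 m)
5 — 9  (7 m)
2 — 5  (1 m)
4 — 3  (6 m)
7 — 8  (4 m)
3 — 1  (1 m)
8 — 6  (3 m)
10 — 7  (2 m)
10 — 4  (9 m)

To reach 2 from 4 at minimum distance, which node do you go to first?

6

Compare a few routes:
4–6–8–2: 3+3+4 = 10
4–3–1–5–2: 6+1+3+1 = 11
Cheapest is 4–6–8–2 at 10 m.
So from 4 the first move is to 6.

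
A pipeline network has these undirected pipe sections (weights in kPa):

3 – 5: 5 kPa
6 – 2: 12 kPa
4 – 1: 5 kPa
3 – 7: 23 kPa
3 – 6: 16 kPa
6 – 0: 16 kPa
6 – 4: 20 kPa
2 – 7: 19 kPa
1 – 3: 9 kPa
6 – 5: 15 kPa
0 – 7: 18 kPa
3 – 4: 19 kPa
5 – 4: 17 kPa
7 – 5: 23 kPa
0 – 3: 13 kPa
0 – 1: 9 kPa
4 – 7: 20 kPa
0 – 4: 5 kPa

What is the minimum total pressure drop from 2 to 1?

37 kPa

Candidate routes:
2 - 6 - 0 - 4 - 1: 12+16+5+5 = 38
2 - 6 - 0 - 1: 12+16+9 = 37
Cheapest is 2 - 6 - 0 - 1 at 37 kPa.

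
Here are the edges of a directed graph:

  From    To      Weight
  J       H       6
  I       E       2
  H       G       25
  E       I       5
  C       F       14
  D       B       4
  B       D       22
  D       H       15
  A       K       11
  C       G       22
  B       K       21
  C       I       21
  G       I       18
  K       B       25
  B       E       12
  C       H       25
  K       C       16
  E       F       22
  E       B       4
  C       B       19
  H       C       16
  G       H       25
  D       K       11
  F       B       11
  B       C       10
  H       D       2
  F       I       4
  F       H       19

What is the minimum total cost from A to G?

Running Dijkstra from A:
A: 0
K: 11  (via A)
C: 27  (via K)
B: 36  (via K)
F: 41  (via C)
I: 45  (via F)
E: 47  (via I)
G: 49  (via C)
Shortest route: A → K → C → G = 49.

49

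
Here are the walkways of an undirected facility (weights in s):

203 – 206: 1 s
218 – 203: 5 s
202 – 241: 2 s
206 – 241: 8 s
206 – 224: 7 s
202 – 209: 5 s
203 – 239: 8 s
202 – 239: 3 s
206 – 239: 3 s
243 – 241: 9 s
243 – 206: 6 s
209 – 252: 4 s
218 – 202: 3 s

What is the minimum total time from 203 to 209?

12 s

Enumerating some paths:
203 → 239 → 202 → 209: 8+3+5 = 16
203 → 206 → 241 → 202 → 209: 1+8+2+5 = 16
203 → 218 → 202 → 209: 5+3+5 = 13
203 → 206 → 239 → 202 → 209: 1+3+3+5 = 12
Cheapest is 203 → 206 → 239 → 202 → 209 at 12 s.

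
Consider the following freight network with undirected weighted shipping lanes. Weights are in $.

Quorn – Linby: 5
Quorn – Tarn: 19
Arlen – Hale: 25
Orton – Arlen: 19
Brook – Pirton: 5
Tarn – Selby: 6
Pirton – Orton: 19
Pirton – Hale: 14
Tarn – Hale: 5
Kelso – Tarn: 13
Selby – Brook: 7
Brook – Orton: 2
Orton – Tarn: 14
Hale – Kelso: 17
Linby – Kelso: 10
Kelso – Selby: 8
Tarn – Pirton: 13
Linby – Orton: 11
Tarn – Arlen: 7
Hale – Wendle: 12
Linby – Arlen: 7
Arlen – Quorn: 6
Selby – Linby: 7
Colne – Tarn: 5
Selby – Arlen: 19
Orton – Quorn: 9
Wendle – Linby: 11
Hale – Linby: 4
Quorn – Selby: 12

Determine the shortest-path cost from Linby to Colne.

Settle nodes by increasing distance from Linby:
Linby: 0
Hale: 4  (via Linby)
Quorn: 5  (via Linby)
Selby: 7  (via Linby)
Arlen: 7  (via Linby)
Tarn: 9  (via Hale)
Kelso: 10  (via Linby)
Wendle: 11  (via Linby)
Orton: 11  (via Linby)
Brook: 13  (via Orton)
Colne: 14  (via Tarn)
Shortest route: Linby–Hale–Tarn–Colne = $14.

$14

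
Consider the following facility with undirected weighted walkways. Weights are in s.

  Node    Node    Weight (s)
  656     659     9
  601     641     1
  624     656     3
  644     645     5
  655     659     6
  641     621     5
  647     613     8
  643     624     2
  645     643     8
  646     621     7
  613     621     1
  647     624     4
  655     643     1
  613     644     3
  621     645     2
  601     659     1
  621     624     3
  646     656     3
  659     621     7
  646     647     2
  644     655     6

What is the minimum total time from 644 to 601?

10 s

Candidate routes:
644 - 655 - 659 - 601: 6+6+1 = 13
644 - 613 - 621 - 659 - 601: 3+1+7+1 = 12
644 - 613 - 621 - 641 - 601: 3+1+5+1 = 10
Cheapest is 644 - 613 - 621 - 641 - 601 at 10 s.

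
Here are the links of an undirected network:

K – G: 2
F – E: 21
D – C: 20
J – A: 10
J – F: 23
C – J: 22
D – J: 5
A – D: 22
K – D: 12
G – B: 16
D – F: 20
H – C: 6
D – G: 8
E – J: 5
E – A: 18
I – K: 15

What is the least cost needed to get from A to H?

Settle nodes by increasing distance from A:
A: 0
J: 10  (via A)
D: 15  (via J)
E: 15  (via J)
G: 23  (via D)
K: 25  (via G)
C: 32  (via J)
F: 33  (via J)
H: 38  (via C)
Shortest route: A → J → C → H = 38.

38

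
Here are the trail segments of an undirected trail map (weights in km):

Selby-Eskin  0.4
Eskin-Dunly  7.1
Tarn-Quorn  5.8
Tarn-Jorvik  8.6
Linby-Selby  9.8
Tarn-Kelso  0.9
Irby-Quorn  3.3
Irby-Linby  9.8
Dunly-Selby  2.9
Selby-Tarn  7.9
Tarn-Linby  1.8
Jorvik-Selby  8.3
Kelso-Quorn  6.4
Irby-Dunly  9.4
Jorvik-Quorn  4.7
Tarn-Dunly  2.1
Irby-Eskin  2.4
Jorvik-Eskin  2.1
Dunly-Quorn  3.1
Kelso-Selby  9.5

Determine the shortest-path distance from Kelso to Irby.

Candidate routes:
Kelso → Tarn → Dunly → Selby → Eskin → Irby: 0.9+2.1+2.9+0.4+2.4 = 8.7
Kelso → Tarn → Dunly → Quorn → Irby: 0.9+2.1+3.1+3.3 = 9.4
Kelso → Quorn → Irby: 6.4+3.3 = 9.7
The minimum is 8.7 km via Kelso → Tarn → Dunly → Selby → Eskin → Irby.

8.7 km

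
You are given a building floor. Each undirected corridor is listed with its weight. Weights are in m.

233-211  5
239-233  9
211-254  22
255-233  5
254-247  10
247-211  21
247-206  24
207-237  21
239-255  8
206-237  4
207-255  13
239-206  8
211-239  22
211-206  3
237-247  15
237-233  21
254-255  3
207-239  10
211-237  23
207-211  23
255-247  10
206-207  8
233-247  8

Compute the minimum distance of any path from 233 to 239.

9 m

Running Dijkstra from 233:
233: 0
211: 5  (via 233)
255: 5  (via 233)
254: 8  (via 255)
247: 8  (via 233)
206: 8  (via 211)
239: 9  (via 233)
Shortest route: 233–239 = 9 m.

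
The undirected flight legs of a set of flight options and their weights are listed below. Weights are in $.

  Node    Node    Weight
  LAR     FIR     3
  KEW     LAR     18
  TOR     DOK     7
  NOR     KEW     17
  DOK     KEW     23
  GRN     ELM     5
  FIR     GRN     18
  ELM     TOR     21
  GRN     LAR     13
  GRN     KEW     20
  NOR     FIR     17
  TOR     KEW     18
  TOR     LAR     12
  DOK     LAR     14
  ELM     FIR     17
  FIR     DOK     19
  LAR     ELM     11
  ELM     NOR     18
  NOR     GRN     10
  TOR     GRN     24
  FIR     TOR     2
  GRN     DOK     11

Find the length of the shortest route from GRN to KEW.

$20

Settle nodes by increasing distance from GRN:
GRN: 0
ELM: 5  (via GRN)
NOR: 10  (via GRN)
DOK: 11  (via GRN)
LAR: 13  (via GRN)
FIR: 16  (via LAR)
TOR: 18  (via DOK)
KEW: 20  (via GRN)
Shortest route: GRN–KEW = $20.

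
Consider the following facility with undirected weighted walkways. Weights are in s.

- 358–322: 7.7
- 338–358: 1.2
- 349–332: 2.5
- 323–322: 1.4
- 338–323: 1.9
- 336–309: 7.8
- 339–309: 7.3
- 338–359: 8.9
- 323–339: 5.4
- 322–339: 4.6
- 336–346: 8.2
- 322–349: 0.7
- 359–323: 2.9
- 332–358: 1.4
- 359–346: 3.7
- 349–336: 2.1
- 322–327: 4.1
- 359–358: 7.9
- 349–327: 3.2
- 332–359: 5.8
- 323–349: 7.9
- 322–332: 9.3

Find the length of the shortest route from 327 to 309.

13.1 s

Compare a few routes:
327 - 349 - 336 - 309: 3.2+2.1+7.8 = 13.1
327 - 322 - 349 - 336 - 309: 4.1+0.7+2.1+7.8 = 14.7
The minimum is 13.1 s via 327 - 349 - 336 - 309.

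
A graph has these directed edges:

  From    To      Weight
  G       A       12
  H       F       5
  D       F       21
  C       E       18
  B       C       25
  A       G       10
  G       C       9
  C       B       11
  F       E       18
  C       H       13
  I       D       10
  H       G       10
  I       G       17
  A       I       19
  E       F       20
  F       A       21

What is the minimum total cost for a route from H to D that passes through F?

55

Shortest H→F: H → F = 5
Best F to D: F → A → I → D costing 50
Total via F: 5 + 50 = 55.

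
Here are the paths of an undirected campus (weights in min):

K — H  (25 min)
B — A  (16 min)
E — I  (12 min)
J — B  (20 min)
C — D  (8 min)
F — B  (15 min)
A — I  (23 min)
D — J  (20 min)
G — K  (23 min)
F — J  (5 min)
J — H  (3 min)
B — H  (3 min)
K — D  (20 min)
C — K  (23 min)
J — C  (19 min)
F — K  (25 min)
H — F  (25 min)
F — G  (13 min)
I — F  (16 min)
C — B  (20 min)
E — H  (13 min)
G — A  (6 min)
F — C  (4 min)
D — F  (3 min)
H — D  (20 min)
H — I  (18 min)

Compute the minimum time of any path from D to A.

22 min

Running Dijkstra from D:
D: 0
F: 3  (via D)
C: 7  (via F)
J: 8  (via F)
H: 11  (via J)
B: 14  (via H)
G: 16  (via F)
I: 19  (via F)
K: 20  (via D)
A: 22  (via G)
Shortest route: D–F–G–A = 22 min.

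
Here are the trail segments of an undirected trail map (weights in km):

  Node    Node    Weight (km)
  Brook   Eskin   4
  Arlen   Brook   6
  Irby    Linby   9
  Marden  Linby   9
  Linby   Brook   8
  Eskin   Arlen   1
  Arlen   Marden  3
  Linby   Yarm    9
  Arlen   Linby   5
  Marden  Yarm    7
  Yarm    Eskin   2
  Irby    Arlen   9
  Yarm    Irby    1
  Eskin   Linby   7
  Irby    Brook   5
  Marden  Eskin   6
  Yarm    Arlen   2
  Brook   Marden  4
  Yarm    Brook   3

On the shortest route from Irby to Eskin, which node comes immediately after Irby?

Compare a few routes:
Irby–Yarm–Arlen–Eskin: 1+2+1 = 4
Irby–Yarm–Eskin: 1+2 = 3
The minimum is 3 km via Irby–Yarm–Eskin.
So from Irby the first move is to Yarm.

Yarm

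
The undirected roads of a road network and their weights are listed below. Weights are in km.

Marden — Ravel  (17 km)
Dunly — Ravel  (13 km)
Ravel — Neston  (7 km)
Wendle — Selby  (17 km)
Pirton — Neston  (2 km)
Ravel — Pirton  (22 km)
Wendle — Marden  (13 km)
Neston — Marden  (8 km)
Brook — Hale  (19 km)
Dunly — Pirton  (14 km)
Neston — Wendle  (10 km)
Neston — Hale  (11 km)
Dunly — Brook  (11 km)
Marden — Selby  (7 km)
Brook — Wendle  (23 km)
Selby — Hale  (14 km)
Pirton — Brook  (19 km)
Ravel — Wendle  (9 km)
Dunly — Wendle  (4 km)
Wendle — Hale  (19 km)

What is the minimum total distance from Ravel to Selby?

22 km

Compare a few routes:
Ravel - Neston - Marden - Selby: 7+8+7 = 22
Ravel - Wendle - Selby: 9+17 = 26
Ravel - Marden - Selby: 17+7 = 24
Ravel - Wendle - Marden - Selby: 9+13+7 = 29
The minimum is 22 km via Ravel - Neston - Marden - Selby.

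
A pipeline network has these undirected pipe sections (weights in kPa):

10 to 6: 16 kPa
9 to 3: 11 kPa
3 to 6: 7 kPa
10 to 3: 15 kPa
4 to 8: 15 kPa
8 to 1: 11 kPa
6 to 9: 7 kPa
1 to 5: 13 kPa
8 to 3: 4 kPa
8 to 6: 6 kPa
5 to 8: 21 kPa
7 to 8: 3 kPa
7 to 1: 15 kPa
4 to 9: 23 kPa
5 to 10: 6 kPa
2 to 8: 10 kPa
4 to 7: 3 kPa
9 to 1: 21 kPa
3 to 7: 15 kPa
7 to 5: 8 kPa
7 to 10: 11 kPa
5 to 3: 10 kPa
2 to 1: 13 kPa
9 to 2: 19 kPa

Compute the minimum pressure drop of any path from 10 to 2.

24 kPa

Settle nodes by increasing distance from 10:
10: 0
5: 6  (via 10)
7: 11  (via 10)
4: 14  (via 7)
8: 14  (via 7)
3: 15  (via 10)
6: 16  (via 10)
1: 19  (via 5)
9: 23  (via 6)
2: 24  (via 8)
Shortest route: 10–7–8–2 = 24 kPa.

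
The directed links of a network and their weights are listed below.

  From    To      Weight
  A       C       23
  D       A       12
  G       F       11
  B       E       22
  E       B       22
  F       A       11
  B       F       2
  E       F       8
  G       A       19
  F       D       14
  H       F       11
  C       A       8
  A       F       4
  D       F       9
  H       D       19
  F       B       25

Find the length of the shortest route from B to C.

36

Candidate routes:
B–F–A–C: 2+11+23 = 36
B–F–D–A–C: 2+14+12+23 = 51
Cheapest is B–F–A–C at 36.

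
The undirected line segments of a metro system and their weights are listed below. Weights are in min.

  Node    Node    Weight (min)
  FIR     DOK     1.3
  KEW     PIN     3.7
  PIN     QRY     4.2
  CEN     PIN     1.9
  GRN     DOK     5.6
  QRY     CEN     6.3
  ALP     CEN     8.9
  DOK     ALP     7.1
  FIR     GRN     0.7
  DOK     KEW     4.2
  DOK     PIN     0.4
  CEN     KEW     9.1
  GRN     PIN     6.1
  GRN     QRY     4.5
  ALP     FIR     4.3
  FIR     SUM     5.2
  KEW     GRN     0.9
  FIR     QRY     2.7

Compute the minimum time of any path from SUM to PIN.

6.9 min

Enumerating some paths:
SUM–FIR–GRN–KEW–PIN: 5.2+0.7+0.9+3.7 = 10.5
SUM–FIR–GRN–KEW–DOK–PIN: 5.2+0.7+0.9+4.2+0.4 = 11.4
SUM–FIR–DOK–PIN: 5.2+1.3+0.4 = 6.9
The minimum is 6.9 min via SUM–FIR–DOK–PIN.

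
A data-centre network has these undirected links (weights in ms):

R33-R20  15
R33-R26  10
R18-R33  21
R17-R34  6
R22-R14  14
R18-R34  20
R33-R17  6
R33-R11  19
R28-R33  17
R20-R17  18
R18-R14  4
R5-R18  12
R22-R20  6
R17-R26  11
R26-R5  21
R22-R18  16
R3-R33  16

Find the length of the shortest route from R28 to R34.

29 ms

Compare a few routes:
R28–R33–R17–R34: 17+6+6 = 29
R28–R33–R26–R17–R34: 17+10+11+6 = 44
R28–R33–R20–R17–R34: 17+15+18+6 = 56
Cheapest is R28–R33–R17–R34 at 29 ms.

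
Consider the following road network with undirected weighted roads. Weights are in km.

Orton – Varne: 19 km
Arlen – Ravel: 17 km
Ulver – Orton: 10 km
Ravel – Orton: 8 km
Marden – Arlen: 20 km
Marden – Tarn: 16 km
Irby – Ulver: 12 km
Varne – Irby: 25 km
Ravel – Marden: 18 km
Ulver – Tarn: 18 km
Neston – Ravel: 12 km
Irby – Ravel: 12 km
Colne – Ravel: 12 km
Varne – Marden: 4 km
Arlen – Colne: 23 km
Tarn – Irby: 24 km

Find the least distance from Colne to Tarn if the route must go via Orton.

Best Colne to Orton: Colne–Ravel–Orton costing 20
Best Orton to Tarn: Orton–Ulver–Tarn costing 28
Total via Orton: 20 + 28 = 48 km.

48 km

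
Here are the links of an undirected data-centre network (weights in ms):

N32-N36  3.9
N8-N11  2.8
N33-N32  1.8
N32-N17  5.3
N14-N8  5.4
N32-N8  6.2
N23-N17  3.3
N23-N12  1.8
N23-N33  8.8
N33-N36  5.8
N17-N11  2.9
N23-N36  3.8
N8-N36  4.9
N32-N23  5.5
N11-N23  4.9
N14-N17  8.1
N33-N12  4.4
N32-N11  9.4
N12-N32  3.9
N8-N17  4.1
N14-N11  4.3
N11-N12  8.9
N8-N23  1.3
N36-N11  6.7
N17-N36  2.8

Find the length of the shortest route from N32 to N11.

Running Dijkstra from N32:
N32: 0
N33: 1.8  (via N32)
N12: 3.9  (via N32)
N36: 3.9  (via N32)
N17: 5.3  (via N32)
N23: 5.5  (via N32)
N8: 6.2  (via N32)
N11: 8.2  (via N17)
Shortest route: N32 → N17 → N11 = 8.2 ms.

8.2 ms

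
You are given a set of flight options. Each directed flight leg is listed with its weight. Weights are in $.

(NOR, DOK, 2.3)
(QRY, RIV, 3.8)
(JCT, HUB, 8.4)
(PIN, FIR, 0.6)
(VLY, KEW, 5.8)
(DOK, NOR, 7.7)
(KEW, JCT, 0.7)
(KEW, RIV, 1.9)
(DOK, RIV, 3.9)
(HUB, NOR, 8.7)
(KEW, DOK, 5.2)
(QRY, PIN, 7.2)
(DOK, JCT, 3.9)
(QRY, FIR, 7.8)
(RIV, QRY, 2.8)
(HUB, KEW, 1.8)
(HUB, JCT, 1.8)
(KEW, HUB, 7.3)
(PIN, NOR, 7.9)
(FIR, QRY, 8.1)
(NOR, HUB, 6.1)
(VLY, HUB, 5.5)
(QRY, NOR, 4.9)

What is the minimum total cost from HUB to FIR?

$14.3

Shortest distances from HUB:
HUB: 0
JCT: 1.8  (via HUB)
KEW: 1.8  (via HUB)
RIV: 3.7  (via KEW)
QRY: 6.5  (via RIV)
DOK: 7  (via KEW)
NOR: 8.7  (via HUB)
PIN: 13.7  (via QRY)
FIR: 14.3  (via QRY)
Shortest route: HUB–KEW–RIV–QRY–FIR = $14.3.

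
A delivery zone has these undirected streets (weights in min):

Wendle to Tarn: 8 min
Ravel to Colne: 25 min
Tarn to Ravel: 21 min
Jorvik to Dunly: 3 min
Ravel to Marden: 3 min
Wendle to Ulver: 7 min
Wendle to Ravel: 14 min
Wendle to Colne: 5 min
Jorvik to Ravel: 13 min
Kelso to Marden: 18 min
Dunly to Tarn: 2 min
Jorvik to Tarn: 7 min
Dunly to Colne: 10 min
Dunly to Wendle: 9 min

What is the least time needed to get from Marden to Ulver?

24 min

Shortest distances from Marden:
Marden: 0
Ravel: 3  (via Marden)
Jorvik: 16  (via Ravel)
Wendle: 17  (via Ravel)
Kelso: 18  (via Marden)
Dunly: 19  (via Jorvik)
Tarn: 21  (via Dunly)
Colne: 22  (via Wendle)
Ulver: 24  (via Wendle)
Shortest route: Marden–Ravel–Wendle–Ulver = 24 min.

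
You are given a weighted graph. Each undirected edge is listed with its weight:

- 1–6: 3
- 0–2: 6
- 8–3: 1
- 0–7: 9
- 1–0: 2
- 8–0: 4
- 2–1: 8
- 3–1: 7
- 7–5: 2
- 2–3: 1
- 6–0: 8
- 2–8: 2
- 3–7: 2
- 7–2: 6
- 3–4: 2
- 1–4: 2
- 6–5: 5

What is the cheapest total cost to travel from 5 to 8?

Candidate routes:
5–7–2–8: 2+6+2 = 10
5–7–3–2–8: 2+2+1+2 = 7
5–7–3–8: 2+2+1 = 5
The minimum is 5 via 5–7–3–8.

5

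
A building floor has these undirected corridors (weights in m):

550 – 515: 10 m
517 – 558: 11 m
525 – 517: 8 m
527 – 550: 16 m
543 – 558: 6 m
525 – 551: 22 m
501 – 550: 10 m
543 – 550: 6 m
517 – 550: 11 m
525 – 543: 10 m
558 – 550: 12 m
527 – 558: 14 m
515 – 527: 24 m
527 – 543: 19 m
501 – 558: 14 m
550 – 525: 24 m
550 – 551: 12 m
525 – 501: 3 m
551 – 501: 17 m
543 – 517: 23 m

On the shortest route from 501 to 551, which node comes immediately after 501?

551

Candidate routes:
501 - 551: 17 = 17
501 - 525 - 543 - 550 - 551: 3+10+6+12 = 31
501 - 525 - 551: 3+22 = 25
501 - 550 - 551: 10+12 = 22
Cheapest is 501 - 551 at 17 m.
So from 501 the first move is to 551.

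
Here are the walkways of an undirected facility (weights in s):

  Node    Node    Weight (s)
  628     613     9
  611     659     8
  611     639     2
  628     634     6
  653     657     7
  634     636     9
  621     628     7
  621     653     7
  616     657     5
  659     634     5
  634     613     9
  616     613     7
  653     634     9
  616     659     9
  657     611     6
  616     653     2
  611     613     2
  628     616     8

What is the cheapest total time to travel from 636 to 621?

22 s

Shortest distances from 636:
636: 0
634: 9  (via 636)
659: 14  (via 634)
628: 15  (via 634)
613: 18  (via 634)
653: 18  (via 634)
616: 20  (via 653)
611: 20  (via 613)
621: 22  (via 628)
Shortest route: 636 → 634 → 628 → 621 = 22 s.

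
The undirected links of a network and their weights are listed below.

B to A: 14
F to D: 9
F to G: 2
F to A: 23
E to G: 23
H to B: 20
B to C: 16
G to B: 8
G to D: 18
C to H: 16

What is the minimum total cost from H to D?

Shortest distances from H:
H: 0
C: 16  (via H)
B: 20  (via H)
G: 28  (via B)
F: 30  (via G)
A: 34  (via B)
D: 39  (via F)
Shortest route: H → B → G → F → D = 39.

39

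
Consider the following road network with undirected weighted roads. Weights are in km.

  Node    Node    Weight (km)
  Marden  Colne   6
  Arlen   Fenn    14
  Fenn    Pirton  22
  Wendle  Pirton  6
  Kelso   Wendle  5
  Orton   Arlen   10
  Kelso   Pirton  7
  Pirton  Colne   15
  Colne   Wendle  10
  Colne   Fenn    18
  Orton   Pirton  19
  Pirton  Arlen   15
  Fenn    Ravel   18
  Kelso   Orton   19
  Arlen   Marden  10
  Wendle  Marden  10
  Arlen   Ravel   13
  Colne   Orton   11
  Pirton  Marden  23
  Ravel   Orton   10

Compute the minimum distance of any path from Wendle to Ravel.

31 km

Shortest distances from Wendle:
Wendle: 0
Kelso: 5  (via Wendle)
Pirton: 6  (via Wendle)
Marden: 10  (via Wendle)
Colne: 10  (via Wendle)
Arlen: 20  (via Marden)
Orton: 21  (via Colne)
Fenn: 28  (via Pirton)
Ravel: 31  (via Orton)
Shortest route: Wendle → Colne → Orton → Ravel = 31 km.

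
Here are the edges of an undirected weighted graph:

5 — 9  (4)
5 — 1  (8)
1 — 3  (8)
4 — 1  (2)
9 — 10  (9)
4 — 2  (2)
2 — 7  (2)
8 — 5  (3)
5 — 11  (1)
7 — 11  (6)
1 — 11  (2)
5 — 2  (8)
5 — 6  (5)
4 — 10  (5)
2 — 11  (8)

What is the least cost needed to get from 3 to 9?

15

Enumerating some paths:
3–1–5–9: 8+8+4 = 20
3–1–11–5–9: 8+2+1+4 = 15
The minimum is 15 via 3–1–11–5–9.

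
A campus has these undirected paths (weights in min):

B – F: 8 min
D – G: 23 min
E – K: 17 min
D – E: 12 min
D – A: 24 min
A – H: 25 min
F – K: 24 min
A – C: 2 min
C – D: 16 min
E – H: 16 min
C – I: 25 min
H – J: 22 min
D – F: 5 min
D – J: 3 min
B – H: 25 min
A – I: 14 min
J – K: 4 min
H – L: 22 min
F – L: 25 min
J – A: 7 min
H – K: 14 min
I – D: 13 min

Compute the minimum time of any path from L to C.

42 min

Enumerating some paths:
L → F → D → J → A → C: 25+5+3+7+2 = 42
L → F → D → C: 25+5+16 = 46
L → H → K → J → A → C: 22+14+4+7+2 = 49
The minimum is 42 min via L → F → D → J → A → C.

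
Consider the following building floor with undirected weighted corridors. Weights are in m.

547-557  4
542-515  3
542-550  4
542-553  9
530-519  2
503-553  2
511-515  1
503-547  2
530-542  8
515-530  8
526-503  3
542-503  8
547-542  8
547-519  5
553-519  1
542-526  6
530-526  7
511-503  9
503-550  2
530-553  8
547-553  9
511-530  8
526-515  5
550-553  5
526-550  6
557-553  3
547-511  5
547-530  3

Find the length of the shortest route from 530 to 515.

Compare a few routes:
530 → 511 → 515: 8+1 = 9
530 → 542 → 515: 8+3 = 11
530 → 547 → 511 → 515: 3+5+1 = 9
530 → 515: 8 = 8
The minimum is 8 m via 530 → 515.

8 m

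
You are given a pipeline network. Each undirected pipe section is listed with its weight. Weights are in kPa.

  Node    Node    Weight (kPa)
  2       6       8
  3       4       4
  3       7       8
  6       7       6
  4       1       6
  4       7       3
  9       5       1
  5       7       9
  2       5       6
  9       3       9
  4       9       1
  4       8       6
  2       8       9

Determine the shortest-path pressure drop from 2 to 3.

Enumerating some paths:
2 - 5 - 9 - 4 - 3: 6+1+1+4 = 12
2 - 8 - 4 - 3: 9+6+4 = 19
2 - 5 - 9 - 3: 6+1+9 = 16
The minimum is 12 kPa via 2 - 5 - 9 - 4 - 3.

12 kPa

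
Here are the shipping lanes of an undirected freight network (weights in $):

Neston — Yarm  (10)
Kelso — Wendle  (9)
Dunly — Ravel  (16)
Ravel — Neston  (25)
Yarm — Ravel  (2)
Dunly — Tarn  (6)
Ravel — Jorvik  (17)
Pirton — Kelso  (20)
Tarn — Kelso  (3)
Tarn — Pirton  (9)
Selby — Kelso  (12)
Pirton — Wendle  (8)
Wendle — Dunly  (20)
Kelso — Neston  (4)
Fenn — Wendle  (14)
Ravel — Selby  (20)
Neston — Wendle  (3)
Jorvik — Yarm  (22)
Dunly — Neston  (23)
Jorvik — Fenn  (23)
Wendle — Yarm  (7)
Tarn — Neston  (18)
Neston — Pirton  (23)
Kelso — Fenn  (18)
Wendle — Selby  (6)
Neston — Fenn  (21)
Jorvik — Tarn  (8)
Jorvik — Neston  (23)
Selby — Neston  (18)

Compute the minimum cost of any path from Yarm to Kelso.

$14

Compare a few routes:
Yarm–Neston–Kelso: 10+4 = 14
Yarm–Wendle–Kelso: 7+9 = 16
Yarm–Neston–Wendle–Kelso: 10+3+9 = 22
Cheapest is Yarm–Neston–Kelso at $14.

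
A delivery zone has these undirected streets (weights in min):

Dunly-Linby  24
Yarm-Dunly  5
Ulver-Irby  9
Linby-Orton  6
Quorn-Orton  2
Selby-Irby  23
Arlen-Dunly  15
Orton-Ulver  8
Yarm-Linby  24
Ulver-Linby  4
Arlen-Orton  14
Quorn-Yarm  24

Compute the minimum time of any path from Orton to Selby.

Enumerating some paths:
Orton–Linby–Ulver–Irby–Selby: 6+4+9+23 = 42
Orton–Ulver–Irby–Selby: 8+9+23 = 40
Cheapest is Orton–Ulver–Irby–Selby at 40 min.

40 min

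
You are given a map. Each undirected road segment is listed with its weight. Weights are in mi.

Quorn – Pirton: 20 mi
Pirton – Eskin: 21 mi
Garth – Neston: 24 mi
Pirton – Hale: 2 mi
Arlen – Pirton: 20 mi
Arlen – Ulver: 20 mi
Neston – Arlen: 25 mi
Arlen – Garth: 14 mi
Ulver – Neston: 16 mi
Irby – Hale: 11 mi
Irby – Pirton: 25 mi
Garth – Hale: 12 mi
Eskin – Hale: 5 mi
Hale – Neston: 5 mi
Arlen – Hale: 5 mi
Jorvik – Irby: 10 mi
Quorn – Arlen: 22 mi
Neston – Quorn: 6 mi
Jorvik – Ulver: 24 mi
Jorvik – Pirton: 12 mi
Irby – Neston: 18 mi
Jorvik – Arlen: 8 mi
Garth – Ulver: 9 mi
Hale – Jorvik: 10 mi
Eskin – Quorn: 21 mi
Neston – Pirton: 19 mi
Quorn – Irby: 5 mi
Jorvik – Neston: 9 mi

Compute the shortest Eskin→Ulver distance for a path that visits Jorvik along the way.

Shortest Eskin→Jorvik: Eskin–Hale–Jorvik = 15
Best Jorvik to Ulver: Jorvik–Ulver costing 24
Total via Jorvik: 15 + 24 = 39 mi.

39 mi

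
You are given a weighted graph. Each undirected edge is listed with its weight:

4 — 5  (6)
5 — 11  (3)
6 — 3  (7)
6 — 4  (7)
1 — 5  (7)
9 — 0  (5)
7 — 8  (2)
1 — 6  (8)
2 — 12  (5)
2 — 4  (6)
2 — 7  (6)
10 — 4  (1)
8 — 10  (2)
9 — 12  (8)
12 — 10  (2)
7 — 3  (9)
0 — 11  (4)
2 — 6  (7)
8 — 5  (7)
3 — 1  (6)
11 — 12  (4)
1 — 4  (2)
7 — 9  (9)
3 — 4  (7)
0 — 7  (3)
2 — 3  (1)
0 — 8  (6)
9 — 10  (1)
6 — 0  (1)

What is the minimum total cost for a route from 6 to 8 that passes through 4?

10

Shortest 6→4: 6 → 4 = 7
Best 4 to 8: 4 → 10 → 8 costing 3
Total via 4: 7 + 3 = 10.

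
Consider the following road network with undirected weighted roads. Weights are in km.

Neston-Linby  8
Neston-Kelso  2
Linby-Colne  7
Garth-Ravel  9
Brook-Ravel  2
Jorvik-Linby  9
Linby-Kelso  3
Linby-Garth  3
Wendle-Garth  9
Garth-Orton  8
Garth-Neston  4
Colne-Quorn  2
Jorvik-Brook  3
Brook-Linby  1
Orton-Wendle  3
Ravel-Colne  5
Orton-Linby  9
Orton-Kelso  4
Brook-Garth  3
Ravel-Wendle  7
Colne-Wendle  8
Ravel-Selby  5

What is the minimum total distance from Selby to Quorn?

12 km

Shortest distances from Selby:
Selby: 0
Ravel: 5  (via Selby)
Brook: 7  (via Ravel)
Linby: 8  (via Brook)
Jorvik: 10  (via Brook)
Colne: 10  (via Ravel)
Garth: 10  (via Brook)
Kelso: 11  (via Linby)
Wendle: 12  (via Ravel)
Quorn: 12  (via Colne)
Shortest route: Selby → Ravel → Colne → Quorn = 12 km.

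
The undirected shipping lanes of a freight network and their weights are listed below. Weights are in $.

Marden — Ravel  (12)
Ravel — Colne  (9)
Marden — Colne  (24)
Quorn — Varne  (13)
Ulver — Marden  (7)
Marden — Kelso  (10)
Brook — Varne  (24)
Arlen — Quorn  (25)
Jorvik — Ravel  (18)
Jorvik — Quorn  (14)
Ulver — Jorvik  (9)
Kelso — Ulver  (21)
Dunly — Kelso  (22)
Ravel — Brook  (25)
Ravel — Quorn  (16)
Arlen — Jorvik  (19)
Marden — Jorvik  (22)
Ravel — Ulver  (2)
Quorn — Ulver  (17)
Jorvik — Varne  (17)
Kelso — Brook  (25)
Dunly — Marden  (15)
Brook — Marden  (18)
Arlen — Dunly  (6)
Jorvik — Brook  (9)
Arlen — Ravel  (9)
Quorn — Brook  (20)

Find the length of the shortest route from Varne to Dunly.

Running Dijkstra from Varne:
Varne: 0
Quorn: 13  (via Varne)
Jorvik: 17  (via Varne)
Brook: 24  (via Varne)
Ulver: 26  (via Jorvik)
Ravel: 28  (via Ulver)
Marden: 33  (via Ulver)
Arlen: 36  (via Jorvik)
Colne: 37  (via Ravel)
Dunly: 42  (via Arlen)
Shortest route: Varne–Jorvik–Arlen–Dunly = $42.

$42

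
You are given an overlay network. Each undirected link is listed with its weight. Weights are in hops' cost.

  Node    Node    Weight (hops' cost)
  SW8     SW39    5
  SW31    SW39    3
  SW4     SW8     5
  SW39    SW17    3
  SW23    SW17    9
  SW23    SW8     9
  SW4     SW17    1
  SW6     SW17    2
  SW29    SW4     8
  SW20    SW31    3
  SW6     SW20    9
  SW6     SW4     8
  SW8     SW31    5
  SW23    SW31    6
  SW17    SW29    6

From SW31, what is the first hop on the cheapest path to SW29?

Enumerating some paths:
SW31–SW39–SW17–SW29: 3+3+6 = 12
SW31–SW39–SW17–SW4–SW29: 3+3+1+8 = 15
Cheapest is SW31–SW39–SW17–SW29 at 12 hops' cost.
So from SW31 the first move is to SW39.

SW39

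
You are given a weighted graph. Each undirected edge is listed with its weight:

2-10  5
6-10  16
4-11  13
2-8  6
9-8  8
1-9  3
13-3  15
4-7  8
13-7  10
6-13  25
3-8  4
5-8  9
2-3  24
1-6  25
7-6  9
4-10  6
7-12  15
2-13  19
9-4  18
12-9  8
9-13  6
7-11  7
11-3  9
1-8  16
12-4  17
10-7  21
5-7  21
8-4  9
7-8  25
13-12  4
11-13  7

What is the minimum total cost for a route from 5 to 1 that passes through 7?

40

Shortest 5→7: 5 → 7 = 21
Best 7 to 1: 7 → 13 → 9 → 1 costing 19
Total via 7: 21 + 19 = 40.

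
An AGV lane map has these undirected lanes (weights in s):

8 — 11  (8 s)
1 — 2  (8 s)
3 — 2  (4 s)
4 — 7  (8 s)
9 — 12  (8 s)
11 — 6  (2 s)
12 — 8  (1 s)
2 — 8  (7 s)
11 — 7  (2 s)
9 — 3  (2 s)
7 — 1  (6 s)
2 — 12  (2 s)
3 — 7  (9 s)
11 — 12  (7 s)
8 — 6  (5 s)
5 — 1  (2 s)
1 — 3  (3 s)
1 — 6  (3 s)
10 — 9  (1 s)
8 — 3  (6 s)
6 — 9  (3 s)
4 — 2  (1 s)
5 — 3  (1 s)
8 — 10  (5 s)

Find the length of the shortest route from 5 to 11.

Compare a few routes:
5 - 3 - 9 - 6 - 11: 1+2+3+2 = 8
5 - 1 - 6 - 11: 2+3+2 = 7
The minimum is 7 s via 5 - 1 - 6 - 11.

7 s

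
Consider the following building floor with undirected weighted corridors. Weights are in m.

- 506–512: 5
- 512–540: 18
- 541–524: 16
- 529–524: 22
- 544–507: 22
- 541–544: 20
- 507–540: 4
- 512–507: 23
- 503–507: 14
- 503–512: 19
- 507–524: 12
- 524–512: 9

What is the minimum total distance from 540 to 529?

Candidate routes:
540 - 507 - 512 - 524 - 529: 4+23+9+22 = 58
540 - 512 - 524 - 529: 18+9+22 = 49
540 - 507 - 524 - 529: 4+12+22 = 38
The minimum is 38 m via 540 - 507 - 524 - 529.

38 m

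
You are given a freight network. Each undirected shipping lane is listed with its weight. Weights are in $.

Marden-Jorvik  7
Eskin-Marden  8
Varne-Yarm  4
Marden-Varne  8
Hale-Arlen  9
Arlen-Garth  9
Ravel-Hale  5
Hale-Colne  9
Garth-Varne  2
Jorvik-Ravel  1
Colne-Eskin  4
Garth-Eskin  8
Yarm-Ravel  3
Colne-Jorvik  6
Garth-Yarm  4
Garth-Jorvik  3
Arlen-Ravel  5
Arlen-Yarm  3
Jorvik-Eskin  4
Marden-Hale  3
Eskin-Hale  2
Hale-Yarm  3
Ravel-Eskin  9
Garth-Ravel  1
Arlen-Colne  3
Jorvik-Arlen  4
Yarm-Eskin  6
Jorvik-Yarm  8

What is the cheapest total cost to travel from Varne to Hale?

$7

Compare a few routes:
Varne–Yarm–Hale: 4+3 = 7
Varne–Garth–Ravel–Hale: 2+1+5 = 8
The minimum is $7 via Varne–Yarm–Hale.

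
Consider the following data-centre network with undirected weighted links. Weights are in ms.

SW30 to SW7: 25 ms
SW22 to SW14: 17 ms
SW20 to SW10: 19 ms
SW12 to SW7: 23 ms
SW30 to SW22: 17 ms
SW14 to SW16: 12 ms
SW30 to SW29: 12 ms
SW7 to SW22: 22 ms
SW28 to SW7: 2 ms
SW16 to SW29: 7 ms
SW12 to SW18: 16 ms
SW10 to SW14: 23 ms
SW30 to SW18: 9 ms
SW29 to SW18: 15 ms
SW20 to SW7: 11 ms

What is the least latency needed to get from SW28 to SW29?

39 ms

Settle nodes by increasing distance from SW28:
SW28: 0
SW7: 2  (via SW28)
SW20: 13  (via SW7)
SW22: 24  (via SW7)
SW12: 25  (via SW7)
SW30: 27  (via SW7)
SW10: 32  (via SW20)
SW18: 36  (via SW30)
SW29: 39  (via SW30)
Shortest route: SW28–SW7–SW30–SW29 = 39 ms.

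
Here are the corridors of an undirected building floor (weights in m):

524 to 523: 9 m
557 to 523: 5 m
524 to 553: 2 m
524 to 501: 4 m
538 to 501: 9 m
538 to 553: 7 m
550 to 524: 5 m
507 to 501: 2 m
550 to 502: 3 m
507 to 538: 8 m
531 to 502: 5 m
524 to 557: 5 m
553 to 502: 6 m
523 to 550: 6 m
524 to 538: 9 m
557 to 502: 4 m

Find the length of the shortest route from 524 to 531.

13 m

Candidate routes:
524 → 557 → 502 → 531: 5+4+5 = 14
524 → 523 → 550 → 502 → 531: 9+6+3+5 = 23
524 → 553 → 502 → 531: 2+6+5 = 13
Cheapest is 524 → 553 → 502 → 531 at 13 m.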